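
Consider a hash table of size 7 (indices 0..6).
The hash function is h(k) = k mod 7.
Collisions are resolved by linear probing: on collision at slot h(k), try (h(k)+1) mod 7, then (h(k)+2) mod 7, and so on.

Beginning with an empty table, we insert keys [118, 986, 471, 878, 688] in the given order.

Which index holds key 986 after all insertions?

118: h=6 => slot 6
986: h=6, probe 6,0 => slot 0
471: h=2 => slot 2
878: h=3 => slot 3
688: h=2, probe 2,3,4 => slot 4
Table: [986, _, 471, 878, 688, _, 118]

0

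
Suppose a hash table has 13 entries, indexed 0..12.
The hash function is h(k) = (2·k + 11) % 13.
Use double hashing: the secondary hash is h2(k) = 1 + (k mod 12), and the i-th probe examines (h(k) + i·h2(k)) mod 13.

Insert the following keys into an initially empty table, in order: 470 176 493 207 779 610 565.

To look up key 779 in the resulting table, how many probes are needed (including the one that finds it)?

2

Insert 470: h=2, slot 2 empty -> index 2.
Insert 176: h=12, slot 12 empty -> index 12.
Insert 493: h=9, slot 9 empty -> index 9.
Insert 207: h=9, h2=4, slot 9 occupied -> index 0.
Insert 779: h=9, h2=12, slot 9 occupied -> index 8.
Insert 610: h=9, h2=11, slot 9 occupied -> index 7.
Insert 565: h=10, slot 10 empty -> index 10.
Table: [207, ., 470, ., ., ., ., 610, 779, 493, 565, ., 176]
Lookup 779: h=9, h2=12, probe 9,8 → found at 8.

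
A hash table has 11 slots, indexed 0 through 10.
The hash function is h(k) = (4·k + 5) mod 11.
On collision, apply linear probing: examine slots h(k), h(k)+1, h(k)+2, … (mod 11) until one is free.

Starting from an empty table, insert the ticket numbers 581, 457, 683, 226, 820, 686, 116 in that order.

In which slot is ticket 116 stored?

581 hashes to 8; slot 8 is free → place at 8.
457 hashes to 7; slot 7 is free → place at 7.
683 hashes to 9; slot 9 is free → place at 9.
226 hashes to 7; 7,8,9 taken → place at 10.
820 hashes to 7; 7,8,9,10 taken → place at 0.
686 hashes to 10; 10,0 taken → place at 1.
116 hashes to 7; 7,8,9,10,0,1 taken → place at 2.
Table: [820, 686, 116, ., ., ., ., 457, 581, 683, 226]

2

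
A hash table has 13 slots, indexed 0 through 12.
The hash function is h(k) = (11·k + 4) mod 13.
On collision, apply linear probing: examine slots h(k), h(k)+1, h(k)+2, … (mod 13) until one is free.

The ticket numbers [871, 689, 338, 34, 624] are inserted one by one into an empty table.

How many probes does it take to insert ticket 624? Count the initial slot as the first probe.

871 hashes to 4; slot 4 is free => place at 4.
689 hashes to 4; 4 taken => place at 5.
338 hashes to 4; 4,5 taken => place at 6.
34 hashes to 1; slot 1 is free => place at 1.
624 hashes to 4; 4,5,6 taken => place at 7.
Table: [—, 34, —, —, 871, 689, 338, 624, —, —, —, —, —]

4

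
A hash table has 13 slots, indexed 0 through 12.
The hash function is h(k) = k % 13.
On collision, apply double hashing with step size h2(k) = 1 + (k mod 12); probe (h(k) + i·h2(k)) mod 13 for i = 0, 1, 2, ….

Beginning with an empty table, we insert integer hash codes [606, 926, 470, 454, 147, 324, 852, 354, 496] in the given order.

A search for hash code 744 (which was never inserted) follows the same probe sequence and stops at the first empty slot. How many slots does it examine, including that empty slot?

Insert 606: h=8, slot 8 empty -> index 8.
Insert 926: h=3, slot 3 empty -> index 3.
Insert 470: h=2, slot 2 empty -> index 2.
Insert 454: h=12, slot 12 empty -> index 12.
Insert 147: h=4, slot 4 empty -> index 4.
Insert 324: h=12, h2=1, slot 12 occupied -> index 0.
Insert 852: h=7, slot 7 empty -> index 7.
Insert 354: h=3, h2=7, slot 3 occupied -> index 10.
Insert 496: h=2, h2=5, slots 2,7,12,4 occupied -> index 9.
Table: [324, _, 470, 926, 147, _, _, 852, 606, 496, 354, _, 454]
Lookup 744: h=3, h2=1, probe 3,4,5 → slot 5 empty, not found.

3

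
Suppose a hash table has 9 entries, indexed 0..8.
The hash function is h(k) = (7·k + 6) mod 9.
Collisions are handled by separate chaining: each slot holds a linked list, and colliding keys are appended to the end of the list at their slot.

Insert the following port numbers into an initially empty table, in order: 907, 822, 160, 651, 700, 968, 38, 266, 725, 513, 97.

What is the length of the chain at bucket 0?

2

Insert 907: h=1, bucket 1 empty → new chain.
Insert 822: h=0, bucket 0 empty → new chain.
Insert 160: h=1, bucket 1 nonempty → append to chain.
Insert 651: h=0, bucket 0 nonempty → append to chain.
Insert 700: h=1, bucket 1 nonempty → append to chain.
Insert 968: h=5, bucket 5 empty → new chain.
Insert 38: h=2, bucket 2 empty → new chain.
Insert 266: h=5, bucket 5 nonempty → append to chain.
Insert 725: h=5, bucket 5 nonempty → append to chain.
Insert 513: h=6, bucket 6 empty → new chain.
Insert 97: h=1, bucket 1 nonempty → append to chain.
Final buckets:
0: 822 -> 651
1: 907 -> 160 -> 700 -> 97
2: 38
3: _
4: _
5: 968 -> 266 -> 725
6: 513
7: _
8: _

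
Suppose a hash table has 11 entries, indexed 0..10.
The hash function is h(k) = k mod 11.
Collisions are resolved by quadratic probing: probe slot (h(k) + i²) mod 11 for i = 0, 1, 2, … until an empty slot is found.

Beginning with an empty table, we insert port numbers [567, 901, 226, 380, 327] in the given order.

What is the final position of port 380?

567 hashes to 6; slot 6 is free => place at 6.
901 hashes to 10; slot 10 is free => place at 10.
226 hashes to 6; 6 taken => place at 7.
380 hashes to 6; 6,7,10 taken => place at 4.
327 hashes to 8; slot 8 is free => place at 8.
Table: [., ., ., ., 380, ., 567, 226, 327, ., 901]

4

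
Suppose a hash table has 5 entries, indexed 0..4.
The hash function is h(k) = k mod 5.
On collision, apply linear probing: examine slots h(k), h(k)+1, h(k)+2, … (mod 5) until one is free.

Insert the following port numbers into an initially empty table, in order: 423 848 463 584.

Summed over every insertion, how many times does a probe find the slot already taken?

423 hashes to 3; slot 3 is free -> place at 3.
848 hashes to 3; 3 taken -> place at 4.
463 hashes to 3; 3,4 taken -> place at 0.
584 hashes to 4; 4,0 taken -> place at 1.
Table: [463, 584, —, 423, 848]

5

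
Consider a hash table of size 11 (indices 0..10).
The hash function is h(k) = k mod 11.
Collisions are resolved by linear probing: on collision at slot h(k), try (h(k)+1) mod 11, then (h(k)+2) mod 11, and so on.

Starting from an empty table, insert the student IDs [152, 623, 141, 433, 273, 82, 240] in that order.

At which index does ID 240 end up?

1

152 hashes to 9; slot 9 is free → place at 9.
623 hashes to 7; slot 7 is free → place at 7.
141 hashes to 9; 9 taken → place at 10.
433 hashes to 4; slot 4 is free → place at 4.
273 hashes to 9; 9,10 taken → place at 0.
82 hashes to 5; slot 5 is free → place at 5.
240 hashes to 9; 9,10,0 taken → place at 1.
Table: [273, 240, -, -, 433, 82, -, 623, -, 152, 141]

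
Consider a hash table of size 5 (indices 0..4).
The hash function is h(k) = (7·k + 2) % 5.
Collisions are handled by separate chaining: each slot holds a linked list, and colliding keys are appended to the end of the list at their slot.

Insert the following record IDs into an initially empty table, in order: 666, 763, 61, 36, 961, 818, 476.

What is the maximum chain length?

5

Insert 666: h=4, bucket 4 empty → new chain.
Insert 763: h=3, bucket 3 empty → new chain.
Insert 61: h=4, bucket 4 nonempty → append to chain.
Insert 36: h=4, bucket 4 nonempty → append to chain.
Insert 961: h=4, bucket 4 nonempty → append to chain.
Insert 818: h=3, bucket 3 nonempty → append to chain.
Insert 476: h=4, bucket 4 nonempty → append to chain.
Final buckets:
0: .
1: .
2: .
3: 763 -> 818
4: 666 -> 61 -> 36 -> 961 -> 476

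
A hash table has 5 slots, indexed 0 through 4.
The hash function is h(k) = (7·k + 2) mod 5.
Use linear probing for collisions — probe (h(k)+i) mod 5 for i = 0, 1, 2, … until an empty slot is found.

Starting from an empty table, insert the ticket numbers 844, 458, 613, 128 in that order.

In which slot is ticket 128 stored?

Insert 844: h=0, slot 0 empty => index 0.
Insert 458: h=3, slot 3 empty => index 3.
Insert 613: h=3, slot 3 occupied => index 4.
Insert 128: h=3, slots 3,4,0 occupied => index 1.
Table: [844, 128, ., 458, 613]

1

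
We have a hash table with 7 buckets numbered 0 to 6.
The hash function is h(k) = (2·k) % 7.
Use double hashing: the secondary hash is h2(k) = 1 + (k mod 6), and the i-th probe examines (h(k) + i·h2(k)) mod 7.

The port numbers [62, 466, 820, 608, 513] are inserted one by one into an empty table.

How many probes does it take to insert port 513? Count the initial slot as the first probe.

Insert 62: h=5, slot 5 empty => index 5.
Insert 466: h=1, slot 1 empty => index 1.
Insert 820: h=2, slot 2 empty => index 2.
Insert 608: h=5, h2=3, slots 5,1 occupied => index 4.
Insert 513: h=4, h2=4, slots 4,1,5,2 occupied => index 6.
Table: [—, 466, 820, —, 608, 62, 513]

5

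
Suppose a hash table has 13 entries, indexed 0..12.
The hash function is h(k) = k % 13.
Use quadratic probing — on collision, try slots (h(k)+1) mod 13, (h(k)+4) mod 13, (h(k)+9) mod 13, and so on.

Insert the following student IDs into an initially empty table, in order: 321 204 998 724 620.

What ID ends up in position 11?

321 hashes to 9; slot 9 is free → place at 9.
204 hashes to 9; 9 taken → place at 10.
998 hashes to 10; 10 taken → place at 11.
724 hashes to 9; 9,10 taken → place at 0.
620 hashes to 9; 9,10,0 taken → place at 5.
Table: [724, ., ., ., ., 620, ., ., ., 321, 204, 998, .]

998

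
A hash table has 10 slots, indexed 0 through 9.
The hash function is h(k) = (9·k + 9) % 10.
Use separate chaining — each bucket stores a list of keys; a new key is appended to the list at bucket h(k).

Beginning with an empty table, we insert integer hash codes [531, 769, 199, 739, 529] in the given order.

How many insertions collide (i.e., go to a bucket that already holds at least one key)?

3

531 -> bucket 8
769 -> bucket 0
199 -> bucket 0 (collision)
739 -> bucket 0 (collision)
529 -> bucket 0 (collision)
Final buckets:
0: 769 -> 199 -> 739 -> 529
1: -
2: -
3: -
4: -
5: -
6: -
7: -
8: 531
9: -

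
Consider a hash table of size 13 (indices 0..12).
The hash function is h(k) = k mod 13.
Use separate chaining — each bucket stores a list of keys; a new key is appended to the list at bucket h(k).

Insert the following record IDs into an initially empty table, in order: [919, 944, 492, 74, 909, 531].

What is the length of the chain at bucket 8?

1

Insert 919: h=9, bucket 9 empty → new chain.
Insert 944: h=8, bucket 8 empty → new chain.
Insert 492: h=11, bucket 11 empty → new chain.
Insert 74: h=9, bucket 9 nonempty → append to chain.
Insert 909: h=12, bucket 12 empty → new chain.
Insert 531: h=11, bucket 11 nonempty → append to chain.
Final buckets:
0: _
1: _
2: _
3: _
4: _
5: _
6: _
7: _
8: 944
9: 919 -> 74
10: _
11: 492 -> 531
12: 909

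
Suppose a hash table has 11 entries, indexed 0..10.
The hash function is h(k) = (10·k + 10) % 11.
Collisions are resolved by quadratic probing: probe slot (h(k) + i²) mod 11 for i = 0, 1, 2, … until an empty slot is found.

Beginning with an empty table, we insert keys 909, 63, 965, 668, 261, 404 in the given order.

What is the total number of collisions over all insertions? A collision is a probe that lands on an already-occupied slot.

909 hashes to 3; slot 3 is free => place at 3.
63 hashes to 2; slot 2 is free => place at 2.
965 hashes to 2; 2,3 taken => place at 6.
668 hashes to 2; 2,3,6 taken => place at 0.
261 hashes to 2; 2,3,6,0 taken => place at 7.
404 hashes to 2; 2,3,6,0,7 taken => place at 5.
Table: [668, ∅, 63, 909, ∅, 404, 965, 261, ∅, ∅, ∅]

14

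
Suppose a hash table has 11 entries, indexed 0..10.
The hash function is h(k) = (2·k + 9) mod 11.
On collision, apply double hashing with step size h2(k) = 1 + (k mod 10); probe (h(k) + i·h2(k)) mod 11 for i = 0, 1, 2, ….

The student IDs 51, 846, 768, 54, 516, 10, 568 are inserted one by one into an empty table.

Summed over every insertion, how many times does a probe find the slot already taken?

5

Insert 51: h=1, slot 1 empty → index 1.
Insert 846: h=7, slot 7 empty → index 7.
Insert 768: h=5, slot 5 empty → index 5.
Insert 54: h=7, h2=5, slots 7,1 occupied → index 6.
Insert 516: h=7, h2=7, slot 7 occupied → index 3.
Insert 10: h=7, h2=1, slot 7 occupied → index 8.
Insert 568: h=1, h2=9, slot 1 occupied → index 10.
Table: [-, 51, -, 516, -, 768, 54, 846, 10, -, 568]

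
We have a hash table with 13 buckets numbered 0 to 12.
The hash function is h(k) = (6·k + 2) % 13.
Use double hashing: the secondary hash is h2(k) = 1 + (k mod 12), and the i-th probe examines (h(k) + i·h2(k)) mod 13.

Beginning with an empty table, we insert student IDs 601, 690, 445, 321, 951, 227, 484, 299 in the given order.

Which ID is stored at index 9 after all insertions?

601: h=7 → slot 7
690: h=8 → slot 8
445: h=7, h2=2, probe 7,9 → slot 9
321: h=4 → slot 4
951: h=1 → slot 1
227: h=12 → slot 12
484: h=7, h2=5, probe 7,12,4,9,1,6 → slot 6
299: h=2 → slot 2
Table: [., 951, 299, ., 321, ., 484, 601, 690, 445, ., ., 227]

445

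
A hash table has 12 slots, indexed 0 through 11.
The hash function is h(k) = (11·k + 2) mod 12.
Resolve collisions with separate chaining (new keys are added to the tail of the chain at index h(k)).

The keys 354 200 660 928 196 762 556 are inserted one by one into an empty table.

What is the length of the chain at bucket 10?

3

Insert 354: h=8, bucket 8 empty -> new chain.
Insert 200: h=6, bucket 6 empty -> new chain.
Insert 660: h=2, bucket 2 empty -> new chain.
Insert 928: h=10, bucket 10 empty -> new chain.
Insert 196: h=10, bucket 10 nonempty -> append to chain.
Insert 762: h=8, bucket 8 nonempty -> append to chain.
Insert 556: h=10, bucket 10 nonempty -> append to chain.
Final buckets:
0: _
1: _
2: 660
3: _
4: _
5: _
6: 200
7: _
8: 354 -> 762
9: _
10: 928 -> 196 -> 556
11: _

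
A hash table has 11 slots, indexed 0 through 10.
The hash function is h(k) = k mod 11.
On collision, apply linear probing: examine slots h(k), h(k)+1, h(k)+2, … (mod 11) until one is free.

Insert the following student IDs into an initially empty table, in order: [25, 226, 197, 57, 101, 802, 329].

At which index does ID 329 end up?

25: h=3 -> slot 3
226: h=6 -> slot 6
197: h=10 -> slot 10
57: h=2 -> slot 2
101: h=2, probe 2,3,4 -> slot 4
802: h=10, probe 10,0 -> slot 0
329: h=10, probe 10,0,1 -> slot 1
Table: [802, 329, 57, 25, 101, ., 226, ., ., ., 197]

1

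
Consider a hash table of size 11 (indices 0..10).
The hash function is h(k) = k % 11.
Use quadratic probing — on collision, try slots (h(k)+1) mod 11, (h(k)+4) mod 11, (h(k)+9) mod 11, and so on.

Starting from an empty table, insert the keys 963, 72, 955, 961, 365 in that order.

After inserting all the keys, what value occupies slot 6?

963: h=6 → slot 6
72: h=6, probe 6,7 → slot 7
955: h=9 → slot 9
961: h=4 → slot 4
365: h=2 → slot 2
Table: [_, _, 365, _, 961, _, 963, 72, _, 955, _]

963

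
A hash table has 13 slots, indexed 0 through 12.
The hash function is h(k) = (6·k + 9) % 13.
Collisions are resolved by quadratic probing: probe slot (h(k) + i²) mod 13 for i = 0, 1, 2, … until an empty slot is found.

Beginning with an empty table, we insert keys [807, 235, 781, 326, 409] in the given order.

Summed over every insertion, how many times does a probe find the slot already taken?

807 hashes to 2; slot 2 is free => place at 2.
235 hashes to 2; 2 taken => place at 3.
781 hashes to 2; 2,3 taken => place at 6.
326 hashes to 2; 2,3,6 taken => place at 11.
409 hashes to 6; 6 taken => place at 7.
Table: [—, —, 807, 235, —, —, 781, 409, —, —, —, 326, —]

7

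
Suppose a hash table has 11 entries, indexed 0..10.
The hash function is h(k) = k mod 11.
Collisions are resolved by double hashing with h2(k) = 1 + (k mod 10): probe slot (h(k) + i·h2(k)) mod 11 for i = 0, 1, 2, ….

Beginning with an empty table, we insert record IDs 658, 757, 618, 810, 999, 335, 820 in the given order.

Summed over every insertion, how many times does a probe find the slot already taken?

6

658 hashes to 9; slot 9 is free → place at 9.
757 hashes to 9, h2=8; 9 taken → place at 6.
618 hashes to 2; slot 2 is free → place at 2.
810 hashes to 7; slot 7 is free → place at 7.
999 hashes to 9, h2=10; 9 taken → place at 8.
335 hashes to 5; slot 5 is free → place at 5.
820 hashes to 6, h2=1; 6,7,8,9 taken → place at 10.
Table: [., ., 618, ., ., 335, 757, 810, 999, 658, 820]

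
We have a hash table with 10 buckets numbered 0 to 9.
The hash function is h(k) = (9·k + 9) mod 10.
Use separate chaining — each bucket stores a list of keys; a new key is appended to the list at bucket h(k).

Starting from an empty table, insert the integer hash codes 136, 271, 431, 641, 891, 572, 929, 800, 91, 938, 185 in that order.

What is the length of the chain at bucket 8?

Insert 136: h=3, bucket 3 empty -> new chain.
Insert 271: h=8, bucket 8 empty -> new chain.
Insert 431: h=8, bucket 8 nonempty -> append to chain.
Insert 641: h=8, bucket 8 nonempty -> append to chain.
Insert 891: h=8, bucket 8 nonempty -> append to chain.
Insert 572: h=7, bucket 7 empty -> new chain.
Insert 929: h=0, bucket 0 empty -> new chain.
Insert 800: h=9, bucket 9 empty -> new chain.
Insert 91: h=8, bucket 8 nonempty -> append to chain.
Insert 938: h=1, bucket 1 empty -> new chain.
Insert 185: h=4, bucket 4 empty -> new chain.
Final buckets:
0: 929
1: 938
2: _
3: 136
4: 185
5: _
6: _
7: 572
8: 271 -> 431 -> 641 -> 891 -> 91
9: 800

5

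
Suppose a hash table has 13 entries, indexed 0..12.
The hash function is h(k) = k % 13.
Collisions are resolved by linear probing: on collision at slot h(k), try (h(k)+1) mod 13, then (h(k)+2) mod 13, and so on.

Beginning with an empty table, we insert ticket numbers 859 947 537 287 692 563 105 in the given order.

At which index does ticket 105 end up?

859: h=1 → slot 1
947: h=11 → slot 11
537: h=4 → slot 4
287: h=1, probe 1,2 → slot 2
692: h=3 → slot 3
563: h=4, probe 4,5 → slot 5
105: h=1, probe 1,2,3,4,5,6 → slot 6
Table: [_, 859, 287, 692, 537, 563, 105, _, _, _, _, 947, _]

6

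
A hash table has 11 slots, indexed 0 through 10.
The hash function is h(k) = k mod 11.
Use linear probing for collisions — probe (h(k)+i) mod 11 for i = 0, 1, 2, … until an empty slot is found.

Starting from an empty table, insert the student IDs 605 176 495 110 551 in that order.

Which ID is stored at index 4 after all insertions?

605 hashes to 0; slot 0 is free → place at 0.
176 hashes to 0; 0 taken → place at 1.
495 hashes to 0; 0,1 taken → place at 2.
110 hashes to 0; 0,1,2 taken → place at 3.
551 hashes to 1; 1,2,3 taken → place at 4.
Table: [605, 176, 495, 110, 551, ., ., ., ., ., .]

551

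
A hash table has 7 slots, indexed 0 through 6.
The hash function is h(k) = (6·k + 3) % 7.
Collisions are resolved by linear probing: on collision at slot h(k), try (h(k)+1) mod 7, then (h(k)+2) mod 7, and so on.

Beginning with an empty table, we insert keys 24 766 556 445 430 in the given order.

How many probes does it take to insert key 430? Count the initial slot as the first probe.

24 hashes to 0; slot 0 is free → place at 0.
766 hashes to 0; 0 taken → place at 1.
556 hashes to 0; 0,1 taken → place at 2.
445 hashes to 6; slot 6 is free → place at 6.
430 hashes to 0; 0,1,2 taken → place at 3.
Table: [24, 766, 556, 430, —, —, 445]

4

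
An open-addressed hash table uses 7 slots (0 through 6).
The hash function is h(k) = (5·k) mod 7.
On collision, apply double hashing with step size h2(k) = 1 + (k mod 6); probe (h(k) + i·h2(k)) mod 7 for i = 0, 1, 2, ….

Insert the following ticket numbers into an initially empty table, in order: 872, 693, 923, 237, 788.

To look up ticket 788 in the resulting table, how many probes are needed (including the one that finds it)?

872: h=6 => slot 6
693: h=0 => slot 0
923: h=2 => slot 2
237: h=2, h2=4, probe 2,6,3 => slot 3
788: h=6, h2=3, probe 6,2,5 => slot 5
Table: [693, -, 923, 237, -, 788, 872]
Lookup 788: h=6, h2=3, probe 6,2,5 → found at 5.

3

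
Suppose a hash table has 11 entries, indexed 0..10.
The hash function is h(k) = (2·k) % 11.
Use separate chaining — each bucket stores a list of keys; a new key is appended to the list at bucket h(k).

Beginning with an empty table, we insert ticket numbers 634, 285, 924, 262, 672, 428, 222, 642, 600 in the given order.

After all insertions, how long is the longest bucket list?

2

Insert 634: h=3, bucket 3 empty -> new chain.
Insert 285: h=9, bucket 9 empty -> new chain.
Insert 924: h=0, bucket 0 empty -> new chain.
Insert 262: h=7, bucket 7 empty -> new chain.
Insert 672: h=2, bucket 2 empty -> new chain.
Insert 428: h=9, bucket 9 nonempty -> append to chain.
Insert 222: h=4, bucket 4 empty -> new chain.
Insert 642: h=8, bucket 8 empty -> new chain.
Insert 600: h=1, bucket 1 empty -> new chain.
Final buckets:
0: 924
1: 600
2: 672
3: 634
4: 222
5: _
6: _
7: 262
8: 642
9: 285 -> 428
10: _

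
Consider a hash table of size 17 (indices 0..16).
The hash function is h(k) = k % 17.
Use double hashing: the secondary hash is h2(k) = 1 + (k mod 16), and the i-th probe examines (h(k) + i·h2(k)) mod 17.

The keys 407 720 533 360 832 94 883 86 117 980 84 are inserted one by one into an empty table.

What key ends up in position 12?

407: h=16 -> slot 16
720: h=6 -> slot 6
533: h=6, h2=6, probe 6,12 -> slot 12
360: h=3 -> slot 3
832: h=16, h2=1, probe 16,0 -> slot 0
94: h=9 -> slot 9
883: h=16, h2=4, probe 16,3,7 -> slot 7
86: h=1 -> slot 1
117: h=15 -> slot 15
980: h=11 -> slot 11
84: h=16, h2=5, probe 16,4 -> slot 4
Table: [832, 86, —, 360, 84, —, 720, 883, —, 94, —, 980, 533, —, —, 117, 407]

533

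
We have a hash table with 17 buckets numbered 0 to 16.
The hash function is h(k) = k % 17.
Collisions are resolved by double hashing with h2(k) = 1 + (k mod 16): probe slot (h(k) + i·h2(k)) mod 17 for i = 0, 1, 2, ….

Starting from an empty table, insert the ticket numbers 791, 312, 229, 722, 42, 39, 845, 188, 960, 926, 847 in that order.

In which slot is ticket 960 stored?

791: h=9 → slot 9
312: h=6 → slot 6
229: h=8 → slot 8
722: h=8, h2=3, probe 8,11 → slot 11
42: h=8, h2=11, probe 8,2 → slot 2
39: h=5 → slot 5
845: h=12 → slot 12
188: h=1 → slot 1
960: h=8, h2=1, probe 8,9,10 → slot 10
926: h=8, h2=15, probe 8,6,4 → slot 4
847: h=14 → slot 14
Table: [_, 188, 42, _, 926, 39, 312, _, 229, 791, 960, 722, 845, _, 847, _, _]

10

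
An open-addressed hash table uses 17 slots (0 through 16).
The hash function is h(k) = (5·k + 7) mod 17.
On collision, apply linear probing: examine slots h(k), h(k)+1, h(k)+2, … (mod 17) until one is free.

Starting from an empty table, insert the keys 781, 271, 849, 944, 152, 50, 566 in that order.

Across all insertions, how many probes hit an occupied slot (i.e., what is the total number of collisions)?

781: h=2 => slot 2
271: h=2, probe 2,3 => slot 3
849: h=2, probe 2,3,4 => slot 4
944: h=1 => slot 1
152: h=2, probe 2,3,4,5 => slot 5
50: h=2, probe 2,3,4,5,6 => slot 6
566: h=15 => slot 15
Table: [_, 944, 781, 271, 849, 152, 50, _, _, _, _, _, _, _, _, 566, _]

10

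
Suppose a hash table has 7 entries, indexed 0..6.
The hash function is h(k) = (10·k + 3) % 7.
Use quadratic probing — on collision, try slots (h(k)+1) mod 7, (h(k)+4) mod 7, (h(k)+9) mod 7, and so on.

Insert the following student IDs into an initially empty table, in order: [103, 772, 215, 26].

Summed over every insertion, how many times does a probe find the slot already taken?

103 hashes to 4; slot 4 is free -> place at 4.
772 hashes to 2; slot 2 is free -> place at 2.
215 hashes to 4; 4 taken -> place at 5.
26 hashes to 4; 4,5 taken -> place at 1.
Table: [_, 26, 772, _, 103, 215, _]

3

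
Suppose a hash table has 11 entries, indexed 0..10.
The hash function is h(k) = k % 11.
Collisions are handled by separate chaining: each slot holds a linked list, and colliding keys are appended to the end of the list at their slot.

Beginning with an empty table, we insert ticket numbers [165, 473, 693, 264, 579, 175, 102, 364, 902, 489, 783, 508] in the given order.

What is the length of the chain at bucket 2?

165 -> bucket 0
473 -> bucket 0 (collision)
693 -> bucket 0 (collision)
264 -> bucket 0 (collision)
579 -> bucket 7
175 -> bucket 10
102 -> bucket 3
364 -> bucket 1
902 -> bucket 0 (collision)
489 -> bucket 5
783 -> bucket 2
508 -> bucket 2 (collision)
Final buckets:
0: 165 -> 473 -> 693 -> 264 -> 902
1: 364
2: 783 -> 508
3: 102
4: ∅
5: 489
6: ∅
7: 579
8: ∅
9: ∅
10: 175

2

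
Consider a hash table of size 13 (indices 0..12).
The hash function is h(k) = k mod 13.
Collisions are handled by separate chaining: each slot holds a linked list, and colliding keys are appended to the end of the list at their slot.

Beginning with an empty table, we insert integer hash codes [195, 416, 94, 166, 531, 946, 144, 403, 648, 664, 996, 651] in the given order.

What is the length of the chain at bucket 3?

195 → bucket 0
416 → bucket 0 (collision)
94 → bucket 3
166 → bucket 10
531 → bucket 11
946 → bucket 10 (collision)
144 → bucket 1
403 → bucket 0 (collision)
648 → bucket 11 (collision)
664 → bucket 1 (collision)
996 → bucket 8
651 → bucket 1 (collision)
Final buckets:
0: 195 -> 416 -> 403
1: 144 -> 664 -> 651
2: _
3: 94
4: _
5: _
6: _
7: _
8: 996
9: _
10: 166 -> 946
11: 531 -> 648
12: _

1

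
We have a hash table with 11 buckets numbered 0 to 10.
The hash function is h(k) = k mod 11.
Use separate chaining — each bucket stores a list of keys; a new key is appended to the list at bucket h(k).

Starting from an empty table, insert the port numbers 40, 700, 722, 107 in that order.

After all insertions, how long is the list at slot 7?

3

40 → bucket 7
700 → bucket 7 (collision)
722 → bucket 7 (collision)
107 → bucket 8
Final buckets:
0: .
1: .
2: .
3: .
4: .
5: .
6: .
7: 40 -> 700 -> 722
8: 107
9: .
10: .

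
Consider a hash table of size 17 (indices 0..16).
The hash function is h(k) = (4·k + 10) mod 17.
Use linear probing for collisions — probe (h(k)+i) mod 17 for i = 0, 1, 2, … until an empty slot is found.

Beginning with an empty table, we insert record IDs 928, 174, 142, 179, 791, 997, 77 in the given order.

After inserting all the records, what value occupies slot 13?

928: h=16 → slot 16
174: h=9 → slot 9
142: h=0 → slot 0
179: h=12 → slot 12
791: h=12, probe 12,13 → slot 13
997: h=3 → slot 3
77: h=12, probe 12,13,14 → slot 14
Table: [142, ., ., 997, ., ., ., ., ., 174, ., ., 179, 791, 77, ., 928]

791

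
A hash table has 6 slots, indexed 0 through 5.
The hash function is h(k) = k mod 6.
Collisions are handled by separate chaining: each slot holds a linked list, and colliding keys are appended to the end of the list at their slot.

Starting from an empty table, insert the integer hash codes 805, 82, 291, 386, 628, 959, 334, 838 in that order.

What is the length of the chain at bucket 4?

4

805 -> bucket 1
82 -> bucket 4
291 -> bucket 3
386 -> bucket 2
628 -> bucket 4 (collision)
959 -> bucket 5
334 -> bucket 4 (collision)
838 -> bucket 4 (collision)
Final buckets:
0: —
1: 805
2: 386
3: 291
4: 82 -> 628 -> 334 -> 838
5: 959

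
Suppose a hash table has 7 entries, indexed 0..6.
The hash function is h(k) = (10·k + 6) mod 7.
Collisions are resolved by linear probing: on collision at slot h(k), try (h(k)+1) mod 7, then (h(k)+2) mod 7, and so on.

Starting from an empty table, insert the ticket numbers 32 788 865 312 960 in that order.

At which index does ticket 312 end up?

Insert 32: h=4, slot 4 empty -> index 4.
Insert 788: h=4, slot 4 occupied -> index 5.
Insert 865: h=4, slots 4,5 occupied -> index 6.
Insert 312: h=4, slots 4,5,6 occupied -> index 0.
Insert 960: h=2, slot 2 empty -> index 2.
Table: [312, —, 960, —, 32, 788, 865]

0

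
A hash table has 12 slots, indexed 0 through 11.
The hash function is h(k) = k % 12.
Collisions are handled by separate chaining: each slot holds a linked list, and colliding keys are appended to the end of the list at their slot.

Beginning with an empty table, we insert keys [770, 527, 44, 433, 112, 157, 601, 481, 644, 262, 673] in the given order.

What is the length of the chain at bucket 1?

Insert 770: h=2, bucket 2 empty → new chain.
Insert 527: h=11, bucket 11 empty → new chain.
Insert 44: h=8, bucket 8 empty → new chain.
Insert 433: h=1, bucket 1 empty → new chain.
Insert 112: h=4, bucket 4 empty → new chain.
Insert 157: h=1, bucket 1 nonempty → append to chain.
Insert 601: h=1, bucket 1 nonempty → append to chain.
Insert 481: h=1, bucket 1 nonempty → append to chain.
Insert 644: h=8, bucket 8 nonempty → append to chain.
Insert 262: h=10, bucket 10 empty → new chain.
Insert 673: h=1, bucket 1 nonempty → append to chain.
Final buckets:
0: —
1: 433 -> 157 -> 601 -> 481 -> 673
2: 770
3: —
4: 112
5: —
6: —
7: —
8: 44 -> 644
9: —
10: 262
11: 527

5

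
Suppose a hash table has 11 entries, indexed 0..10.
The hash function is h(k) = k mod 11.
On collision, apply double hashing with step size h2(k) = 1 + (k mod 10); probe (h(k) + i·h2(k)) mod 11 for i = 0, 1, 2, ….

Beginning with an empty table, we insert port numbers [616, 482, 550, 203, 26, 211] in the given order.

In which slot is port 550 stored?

616 hashes to 0; slot 0 is free → place at 0.
482 hashes to 9; slot 9 is free → place at 9.
550 hashes to 0, h2=1; 0 taken → place at 1.
203 hashes to 5; slot 5 is free → place at 5.
26 hashes to 4; slot 4 is free → place at 4.
211 hashes to 2; slot 2 is free → place at 2.
Table: [616, 550, 211, —, 26, 203, —, —, —, 482, —]

1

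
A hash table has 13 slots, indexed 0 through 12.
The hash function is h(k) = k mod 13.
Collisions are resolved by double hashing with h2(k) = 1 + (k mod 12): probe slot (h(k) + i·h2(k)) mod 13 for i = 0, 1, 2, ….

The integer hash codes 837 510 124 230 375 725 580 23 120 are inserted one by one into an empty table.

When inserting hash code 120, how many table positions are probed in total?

2

Insert 837: h=5, slot 5 empty => index 5.
Insert 510: h=3, slot 3 empty => index 3.
Insert 124: h=7, slot 7 empty => index 7.
Insert 230: h=9, slot 9 empty => index 9.
Insert 375: h=11, slot 11 empty => index 11.
Insert 725: h=10, slot 10 empty => index 10.
Insert 580: h=8, slot 8 empty => index 8.
Insert 23: h=10, h2=12, slots 10,9,8,7 occupied => index 6.
Insert 120: h=3, h2=1, slot 3 occupied => index 4.
Table: [-, -, -, 510, 120, 837, 23, 124, 580, 230, 725, 375, -]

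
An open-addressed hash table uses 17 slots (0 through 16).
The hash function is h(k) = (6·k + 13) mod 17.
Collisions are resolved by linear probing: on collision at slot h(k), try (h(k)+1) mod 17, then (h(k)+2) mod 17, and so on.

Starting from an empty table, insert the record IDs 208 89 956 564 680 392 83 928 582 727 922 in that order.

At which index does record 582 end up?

208 hashes to 3; slot 3 is free -> place at 3.
89 hashes to 3; 3 taken -> place at 4.
956 hashes to 3; 3,4 taken -> place at 5.
564 hashes to 14; slot 14 is free -> place at 14.
680 hashes to 13; slot 13 is free -> place at 13.
392 hashes to 2; slot 2 is free -> place at 2.
83 hashes to 1; slot 1 is free -> place at 1.
928 hashes to 5; 5 taken -> place at 6.
582 hashes to 3; 3,4,5,6 taken -> place at 7.
727 hashes to 6; 6,7 taken -> place at 8.
922 hashes to 3; 3,4,5,6,7,8 taken -> place at 9.
Table: [-, 83, 392, 208, 89, 956, 928, 582, 727, 922, -, -, -, 680, 564, -, -]

7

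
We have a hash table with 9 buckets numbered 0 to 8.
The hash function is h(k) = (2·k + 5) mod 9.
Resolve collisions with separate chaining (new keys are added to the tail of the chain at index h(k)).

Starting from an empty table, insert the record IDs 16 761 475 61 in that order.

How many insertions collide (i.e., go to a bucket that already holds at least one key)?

2

16 → bucket 1
761 → bucket 6
475 → bucket 1 (collision)
61 → bucket 1 (collision)
Final buckets:
0: ∅
1: 16 -> 475 -> 61
2: ∅
3: ∅
4: ∅
5: ∅
6: 761
7: ∅
8: ∅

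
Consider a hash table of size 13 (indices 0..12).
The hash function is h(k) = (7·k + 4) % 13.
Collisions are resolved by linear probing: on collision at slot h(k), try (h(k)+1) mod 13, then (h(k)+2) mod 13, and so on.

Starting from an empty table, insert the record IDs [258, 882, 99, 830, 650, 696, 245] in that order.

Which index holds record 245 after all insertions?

7

258: h=3 => slot 3
882: h=3, probe 3,4 => slot 4
99: h=8 => slot 8
830: h=3, probe 3,4,5 => slot 5
650: h=4, probe 4,5,6 => slot 6
696: h=1 => slot 1
245: h=3, probe 3,4,5,6,7 => slot 7
Table: [∅, 696, ∅, 258, 882, 830, 650, 245, 99, ∅, ∅, ∅, ∅]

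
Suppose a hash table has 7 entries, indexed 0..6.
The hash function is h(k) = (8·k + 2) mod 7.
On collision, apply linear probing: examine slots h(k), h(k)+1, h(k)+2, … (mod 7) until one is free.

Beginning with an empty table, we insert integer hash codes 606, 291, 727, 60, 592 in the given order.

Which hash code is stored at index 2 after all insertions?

60

606 hashes to 6; slot 6 is free → place at 6.
291 hashes to 6; 6 taken → place at 0.
727 hashes to 1; slot 1 is free → place at 1.
60 hashes to 6; 6,0,1 taken → place at 2.
592 hashes to 6; 6,0,1,2 taken → place at 3.
Table: [291, 727, 60, 592, —, —, 606]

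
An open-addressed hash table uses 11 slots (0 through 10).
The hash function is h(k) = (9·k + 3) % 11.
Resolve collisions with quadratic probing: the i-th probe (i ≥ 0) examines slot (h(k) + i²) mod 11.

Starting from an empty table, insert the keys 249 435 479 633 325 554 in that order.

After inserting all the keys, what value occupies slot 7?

325

249: h=0 → slot 0
435: h=2 → slot 2
479: h=2, probe 2,3 → slot 3
633: h=2, probe 2,3,6 → slot 6
325: h=2, probe 2,3,6,0,7 → slot 7
554: h=6, probe 6,7,10 → slot 10
Table: [249, —, 435, 479, —, —, 633, 325, —, —, 554]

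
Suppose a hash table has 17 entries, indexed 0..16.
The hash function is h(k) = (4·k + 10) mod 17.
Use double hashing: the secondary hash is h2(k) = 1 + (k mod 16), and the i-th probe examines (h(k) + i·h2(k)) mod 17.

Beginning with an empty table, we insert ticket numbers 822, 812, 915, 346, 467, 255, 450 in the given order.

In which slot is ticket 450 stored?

822 hashes to 0; slot 0 is free → place at 0.
812 hashes to 11; slot 11 is free → place at 11.
915 hashes to 15; slot 15 is free → place at 15.
346 hashes to 0, h2=11; 0,11 taken → place at 5.
467 hashes to 8; slot 8 is free → place at 8.
255 hashes to 10; slot 10 is free → place at 10.
450 hashes to 8, h2=3; 8,11 taken → place at 14.
Table: [822, ., ., ., ., 346, ., ., 467, ., 255, 812, ., ., 450, 915, .]

14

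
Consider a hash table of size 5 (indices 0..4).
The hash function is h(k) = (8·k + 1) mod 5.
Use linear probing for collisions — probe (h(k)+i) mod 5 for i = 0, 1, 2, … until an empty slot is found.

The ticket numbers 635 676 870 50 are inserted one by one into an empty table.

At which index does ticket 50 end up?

635 hashes to 1; slot 1 is free => place at 1.
676 hashes to 4; slot 4 is free => place at 4.
870 hashes to 1; 1 taken => place at 2.
50 hashes to 1; 1,2 taken => place at 3.
Table: [_, 635, 870, 50, 676]

3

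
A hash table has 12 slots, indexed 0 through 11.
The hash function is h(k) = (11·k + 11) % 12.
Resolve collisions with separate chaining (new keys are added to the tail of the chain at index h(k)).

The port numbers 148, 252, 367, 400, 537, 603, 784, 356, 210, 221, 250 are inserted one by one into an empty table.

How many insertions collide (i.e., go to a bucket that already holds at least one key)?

Insert 148: h=7, bucket 7 empty -> new chain.
Insert 252: h=11, bucket 11 empty -> new chain.
Insert 367: h=4, bucket 4 empty -> new chain.
Insert 400: h=7, bucket 7 nonempty -> append to chain.
Insert 537: h=2, bucket 2 empty -> new chain.
Insert 603: h=8, bucket 8 empty -> new chain.
Insert 784: h=7, bucket 7 nonempty -> append to chain.
Insert 356: h=3, bucket 3 empty -> new chain.
Insert 210: h=5, bucket 5 empty -> new chain.
Insert 221: h=6, bucket 6 empty -> new chain.
Insert 250: h=1, bucket 1 empty -> new chain.
Final buckets:
0: _
1: 250
2: 537
3: 356
4: 367
5: 210
6: 221
7: 148 -> 400 -> 784
8: 603
9: _
10: _
11: 252

2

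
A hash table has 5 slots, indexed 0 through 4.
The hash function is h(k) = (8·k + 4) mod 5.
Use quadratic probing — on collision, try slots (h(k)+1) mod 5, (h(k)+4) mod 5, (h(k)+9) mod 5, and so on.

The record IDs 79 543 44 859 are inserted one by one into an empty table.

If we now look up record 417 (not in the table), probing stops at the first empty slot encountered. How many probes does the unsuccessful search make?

79 hashes to 1; slot 1 is free → place at 1.
543 hashes to 3; slot 3 is free → place at 3.
44 hashes to 1; 1 taken → place at 2.
859 hashes to 1; 1,2 taken → place at 0.
Table: [859, 79, 44, 543, -]
Lookup 417: h=0, probe 0,1,4 → slot 4 empty, not found.

3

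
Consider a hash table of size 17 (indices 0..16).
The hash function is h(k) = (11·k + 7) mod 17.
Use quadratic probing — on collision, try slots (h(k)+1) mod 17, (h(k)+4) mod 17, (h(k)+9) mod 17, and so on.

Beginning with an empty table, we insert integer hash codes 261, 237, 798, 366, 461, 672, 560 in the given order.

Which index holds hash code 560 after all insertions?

0

261: h=5 → slot 5
237: h=13 → slot 13
798: h=13, probe 13,14 → slot 14
366: h=4 → slot 4
461: h=12 → slot 12
672: h=4, probe 4,5,8 → slot 8
560: h=13, probe 13,14,0 → slot 0
Table: [560, _, _, _, 366, 261, _, _, 672, _, _, _, 461, 237, 798, _, _]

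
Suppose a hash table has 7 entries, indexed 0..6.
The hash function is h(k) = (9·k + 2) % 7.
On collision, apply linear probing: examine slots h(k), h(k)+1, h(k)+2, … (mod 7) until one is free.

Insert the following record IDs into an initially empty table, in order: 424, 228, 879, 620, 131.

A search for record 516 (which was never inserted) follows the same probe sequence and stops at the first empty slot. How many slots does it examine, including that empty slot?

424 hashes to 3; slot 3 is free => place at 3.
228 hashes to 3; 3 taken => place at 4.
879 hashes to 3; 3,4 taken => place at 5.
620 hashes to 3; 3,4,5 taken => place at 6.
131 hashes to 5; 5,6 taken => place at 0.
Table: [131, ., ., 424, 228, 879, 620]
Lookup 516: h=5, probe 5,6,0,1 → slot 1 empty, not found.

4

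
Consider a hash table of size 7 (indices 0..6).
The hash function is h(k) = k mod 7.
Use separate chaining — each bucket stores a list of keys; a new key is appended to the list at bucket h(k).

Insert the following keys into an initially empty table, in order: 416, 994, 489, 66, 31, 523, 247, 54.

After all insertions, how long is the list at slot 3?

Insert 416: h=3, bucket 3 empty → new chain.
Insert 994: h=0, bucket 0 empty → new chain.
Insert 489: h=6, bucket 6 empty → new chain.
Insert 66: h=3, bucket 3 nonempty → append to chain.
Insert 31: h=3, bucket 3 nonempty → append to chain.
Insert 523: h=5, bucket 5 empty → new chain.
Insert 247: h=2, bucket 2 empty → new chain.
Insert 54: h=5, bucket 5 nonempty → append to chain.
Final buckets:
0: 994
1: _
2: 247
3: 416 -> 66 -> 31
4: _
5: 523 -> 54
6: 489

3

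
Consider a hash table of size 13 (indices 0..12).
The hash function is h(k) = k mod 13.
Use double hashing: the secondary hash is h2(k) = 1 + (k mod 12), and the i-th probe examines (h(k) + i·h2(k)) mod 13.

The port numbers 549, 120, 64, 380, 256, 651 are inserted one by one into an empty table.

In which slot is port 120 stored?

4

Insert 549: h=3, slot 3 empty => index 3.
Insert 120: h=3, h2=1, slot 3 occupied => index 4.
Insert 64: h=12, slot 12 empty => index 12.
Insert 380: h=3, h2=9, slots 3,12 occupied => index 8.
Insert 256: h=9, slot 9 empty => index 9.
Insert 651: h=1, slot 1 empty => index 1.
Table: [—, 651, —, 549, 120, —, —, —, 380, 256, —, —, 64]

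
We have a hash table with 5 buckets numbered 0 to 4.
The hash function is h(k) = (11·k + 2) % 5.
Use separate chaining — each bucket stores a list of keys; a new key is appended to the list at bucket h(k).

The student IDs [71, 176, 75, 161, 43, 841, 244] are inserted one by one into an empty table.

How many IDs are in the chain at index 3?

Insert 71: h=3, bucket 3 empty -> new chain.
Insert 176: h=3, bucket 3 nonempty -> append to chain.
Insert 75: h=2, bucket 2 empty -> new chain.
Insert 161: h=3, bucket 3 nonempty -> append to chain.
Insert 43: h=0, bucket 0 empty -> new chain.
Insert 841: h=3, bucket 3 nonempty -> append to chain.
Insert 244: h=1, bucket 1 empty -> new chain.
Final buckets:
0: 43
1: 244
2: 75
3: 71 -> 176 -> 161 -> 841
4: _

4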